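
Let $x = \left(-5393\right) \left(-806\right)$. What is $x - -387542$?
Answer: $4734300$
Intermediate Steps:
$x = 4346758$
$x - -387542 = 4346758 - -387542 = 4346758 + \left(-1042335 + 1429877\right) = 4346758 + 387542 = 4734300$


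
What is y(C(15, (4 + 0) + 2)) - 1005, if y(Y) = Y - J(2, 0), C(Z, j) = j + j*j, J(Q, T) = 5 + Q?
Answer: -970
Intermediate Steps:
C(Z, j) = j + j²
y(Y) = -7 + Y (y(Y) = Y - (5 + 2) = Y - 1*7 = Y - 7 = -7 + Y)
y(C(15, (4 + 0) + 2)) - 1005 = (-7 + ((4 + 0) + 2)*(1 + ((4 + 0) + 2))) - 1005 = (-7 + (4 + 2)*(1 + (4 + 2))) - 1005 = (-7 + 6*(1 + 6)) - 1005 = (-7 + 6*7) - 1005 = (-7 + 42) - 1005 = 35 - 1005 = -970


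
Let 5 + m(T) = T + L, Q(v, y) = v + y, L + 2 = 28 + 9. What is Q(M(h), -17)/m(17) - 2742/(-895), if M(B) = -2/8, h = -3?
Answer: 453741/168260 ≈ 2.6967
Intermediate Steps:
M(B) = -¼ (M(B) = -2*⅛ = -¼)
L = 35 (L = -2 + (28 + 9) = -2 + 37 = 35)
m(T) = 30 + T (m(T) = -5 + (T + 35) = -5 + (35 + T) = 30 + T)
Q(M(h), -17)/m(17) - 2742/(-895) = (-¼ - 17)/(30 + 17) - 2742/(-895) = -69/4/47 - 2742*(-1/895) = -69/4*1/47 + 2742/895 = -69/188 + 2742/895 = 453741/168260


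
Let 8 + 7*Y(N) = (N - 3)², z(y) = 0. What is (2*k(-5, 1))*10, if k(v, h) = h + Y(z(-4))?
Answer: 160/7 ≈ 22.857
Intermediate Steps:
Y(N) = -8/7 + (-3 + N)²/7 (Y(N) = -8/7 + (N - 3)²/7 = -8/7 + (-3 + N)²/7)
k(v, h) = ⅐ + h (k(v, h) = h + (-8/7 + (-3 + 0)²/7) = h + (-8/7 + (⅐)*(-3)²) = h + (-8/7 + (⅐)*9) = h + (-8/7 + 9/7) = h + ⅐ = ⅐ + h)
(2*k(-5, 1))*10 = (2*(⅐ + 1))*10 = (2*(8/7))*10 = (16/7)*10 = 160/7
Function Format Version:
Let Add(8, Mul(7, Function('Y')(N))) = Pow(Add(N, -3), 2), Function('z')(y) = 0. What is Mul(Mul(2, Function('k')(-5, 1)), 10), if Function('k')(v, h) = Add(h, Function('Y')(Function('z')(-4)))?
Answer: Rational(160, 7) ≈ 22.857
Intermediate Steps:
Function('Y')(N) = Add(Rational(-8, 7), Mul(Rational(1, 7), Pow(Add(-3, N), 2))) (Function('Y')(N) = Add(Rational(-8, 7), Mul(Rational(1, 7), Pow(Add(N, -3), 2))) = Add(Rational(-8, 7), Mul(Rational(1, 7), Pow(Add(-3, N), 2))))
Function('k')(v, h) = Add(Rational(1, 7), h) (Function('k')(v, h) = Add(h, Add(Rational(-8, 7), Mul(Rational(1, 7), Pow(Add(-3, 0), 2)))) = Add(h, Add(Rational(-8, 7), Mul(Rational(1, 7), Pow(-3, 2)))) = Add(h, Add(Rational(-8, 7), Mul(Rational(1, 7), 9))) = Add(h, Add(Rational(-8, 7), Rational(9, 7))) = Add(h, Rational(1, 7)) = Add(Rational(1, 7), h))
Mul(Mul(2, Function('k')(-5, 1)), 10) = Mul(Mul(2, Add(Rational(1, 7), 1)), 10) = Mul(Mul(2, Rational(8, 7)), 10) = Mul(Rational(16, 7), 10) = Rational(160, 7)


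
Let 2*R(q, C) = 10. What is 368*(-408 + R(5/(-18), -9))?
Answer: -148304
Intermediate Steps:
R(q, C) = 5 (R(q, C) = (½)*10 = 5)
368*(-408 + R(5/(-18), -9)) = 368*(-408 + 5) = 368*(-403) = -148304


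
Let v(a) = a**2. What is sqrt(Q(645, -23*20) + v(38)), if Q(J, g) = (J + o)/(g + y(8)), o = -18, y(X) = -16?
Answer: sqrt(81719323)/238 ≈ 37.983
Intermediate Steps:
Q(J, g) = (-18 + J)/(-16 + g) (Q(J, g) = (J - 18)/(g - 16) = (-18 + J)/(-16 + g))
sqrt(Q(645, -23*20) + v(38)) = sqrt((-18 + 645)/(-16 - 23*20) + 38**2) = sqrt(627/(-16 - 460) + 1444) = sqrt(627/(-476) + 1444) = sqrt(-1/476*627 + 1444) = sqrt(-627/476 + 1444) = sqrt(686717/476) = sqrt(81719323)/238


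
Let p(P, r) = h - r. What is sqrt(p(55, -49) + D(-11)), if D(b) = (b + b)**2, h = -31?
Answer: sqrt(502) ≈ 22.405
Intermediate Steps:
p(P, r) = -31 - r
D(b) = 4*b**2 (D(b) = (2*b)**2 = 4*b**2)
sqrt(p(55, -49) + D(-11)) = sqrt((-31 - 1*(-49)) + 4*(-11)**2) = sqrt((-31 + 49) + 4*121) = sqrt(18 + 484) = sqrt(502)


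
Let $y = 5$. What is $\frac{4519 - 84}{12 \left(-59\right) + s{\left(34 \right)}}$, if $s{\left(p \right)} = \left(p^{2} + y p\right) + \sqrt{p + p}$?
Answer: $\frac{1370415}{190928} - \frac{4435 \sqrt{17}}{190928} \approx 7.0819$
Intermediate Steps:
$s{\left(p \right)} = p^{2} + 5 p + \sqrt{2} \sqrt{p}$ ($s{\left(p \right)} = \left(p^{2} + 5 p\right) + \sqrt{p + p} = \left(p^{2} + 5 p\right) + \sqrt{2 p} = \left(p^{2} + 5 p\right) + \sqrt{2} \sqrt{p} = p^{2} + 5 p + \sqrt{2} \sqrt{p}$)
$\frac{4519 - 84}{12 \left(-59\right) + s{\left(34 \right)}} = \frac{4519 - 84}{12 \left(-59\right) + \left(34^{2} + 5 \cdot 34 + \sqrt{2} \sqrt{34}\right)} = \frac{4435}{-708 + \left(1156 + 170 + 2 \sqrt{17}\right)} = \frac{4435}{-708 + \left(1326 + 2 \sqrt{17}\right)} = \frac{4435}{618 + 2 \sqrt{17}}$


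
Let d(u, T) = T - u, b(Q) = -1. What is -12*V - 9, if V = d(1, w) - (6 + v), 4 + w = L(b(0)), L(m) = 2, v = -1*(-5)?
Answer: 159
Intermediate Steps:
v = 5
w = -2 (w = -4 + 2 = -2)
V = -14 (V = (-2 - 1*1) - (6 + 5) = (-2 - 1) - 1*11 = -3 - 11 = -14)
-12*V - 9 = -12*(-14) - 9 = 168 - 9 = 159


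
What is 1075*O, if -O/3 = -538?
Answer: 1735050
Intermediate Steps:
O = 1614 (O = -3*(-538) = 1614)
1075*O = 1075*1614 = 1735050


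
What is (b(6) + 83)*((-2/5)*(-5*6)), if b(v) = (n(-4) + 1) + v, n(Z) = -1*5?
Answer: 1020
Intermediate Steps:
n(Z) = -5
b(v) = -4 + v (b(v) = (-5 + 1) + v = -4 + v)
(b(6) + 83)*((-2/5)*(-5*6)) = ((-4 + 6) + 83)*((-2/5)*(-5*6)) = (2 + 83)*(((⅕)*(-2))*(-30)) = 85*(-⅖*(-30)) = 85*12 = 1020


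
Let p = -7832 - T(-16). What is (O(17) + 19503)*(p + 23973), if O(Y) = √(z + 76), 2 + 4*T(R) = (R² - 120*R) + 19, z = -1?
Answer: 1216421613/4 + 311855*√3/4 ≈ 3.0424e+8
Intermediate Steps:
T(R) = 17/4 - 30*R + R²/4 (T(R) = -½ + ((R² - 120*R) + 19)/4 = -½ + (19 + R² - 120*R)/4 = -½ + (19/4 - 30*R + R²/4) = 17/4 - 30*R + R²/4)
O(Y) = 5*√3 (O(Y) = √(-1 + 76) = √75 = 5*√3)
p = -33521/4 (p = -7832 - (17/4 - 30*(-16) + (¼)*(-16)²) = -7832 - (17/4 + 480 + (¼)*256) = -7832 - (17/4 + 480 + 64) = -7832 - 1*2193/4 = -7832 - 2193/4 = -33521/4 ≈ -8380.3)
(O(17) + 19503)*(p + 23973) = (5*√3 + 19503)*(-33521/4 + 23973) = (19503 + 5*√3)*(62371/4) = 1216421613/4 + 311855*√3/4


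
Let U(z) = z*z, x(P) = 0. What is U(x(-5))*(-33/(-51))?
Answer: 0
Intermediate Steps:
U(z) = z²
U(x(-5))*(-33/(-51)) = 0²*(-33/(-51)) = 0*(-33*(-1/51)) = 0*(11/17) = 0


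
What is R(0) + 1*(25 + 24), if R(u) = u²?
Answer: 49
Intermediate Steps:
R(0) + 1*(25 + 24) = 0² + 1*(25 + 24) = 0 + 1*49 = 0 + 49 = 49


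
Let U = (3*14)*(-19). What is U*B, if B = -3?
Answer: 2394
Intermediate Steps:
U = -798 (U = 42*(-19) = -798)
U*B = -798*(-3) = 2394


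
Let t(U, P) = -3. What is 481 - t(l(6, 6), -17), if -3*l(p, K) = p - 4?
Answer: 484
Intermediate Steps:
l(p, K) = 4/3 - p/3 (l(p, K) = -(p - 4)/3 = -(-4 + p)/3 = 4/3 - p/3)
481 - t(l(6, 6), -17) = 481 - 1*(-3) = 481 + 3 = 484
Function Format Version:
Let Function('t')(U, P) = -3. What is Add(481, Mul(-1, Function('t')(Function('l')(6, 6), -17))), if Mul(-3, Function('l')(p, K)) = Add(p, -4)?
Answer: 484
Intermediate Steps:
Function('l')(p, K) = Add(Rational(4, 3), Mul(Rational(-1, 3), p)) (Function('l')(p, K) = Mul(Rational(-1, 3), Add(p, -4)) = Mul(Rational(-1, 3), Add(-4, p)) = Add(Rational(4, 3), Mul(Rational(-1, 3), p)))
Add(481, Mul(-1, Function('t')(Function('l')(6, 6), -17))) = Add(481, Mul(-1, -3)) = Add(481, 3) = 484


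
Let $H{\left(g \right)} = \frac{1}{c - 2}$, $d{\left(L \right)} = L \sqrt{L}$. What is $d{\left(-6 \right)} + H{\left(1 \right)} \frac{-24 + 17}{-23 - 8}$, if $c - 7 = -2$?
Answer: $\frac{7}{93} - 6 i \sqrt{6} \approx 0.075269 - 14.697 i$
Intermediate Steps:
$c = 5$ ($c = 7 - 2 = 5$)
$d{\left(L \right)} = L^{\frac{3}{2}}$
$H{\left(g \right)} = \frac{1}{3}$ ($H{\left(g \right)} = \frac{1}{5 - 2} = \frac{1}{3}$)
$d{\left(-6 \right)} + H{\left(1 \right)} \frac{-24 + 17}{-23 - 8} = \left(-6\right)^{\frac{3}{2}} + \frac{\left(-24 + 17\right) \frac{1}{-23 - 8}}{3} = - 6 i \sqrt{6} + \frac{\left(-7\right) \frac{1}{-31}}{3} = - 6 i \sqrt{6} + \frac{\left(-7\right) \left(- \frac{1}{31}\right)}{3} = - 6 i \sqrt{6} + \frac{1}{3} \cdot \frac{7}{31} = - 6 i \sqrt{6} + \frac{7}{93} = \frac{7}{93} - 6 i \sqrt{6}$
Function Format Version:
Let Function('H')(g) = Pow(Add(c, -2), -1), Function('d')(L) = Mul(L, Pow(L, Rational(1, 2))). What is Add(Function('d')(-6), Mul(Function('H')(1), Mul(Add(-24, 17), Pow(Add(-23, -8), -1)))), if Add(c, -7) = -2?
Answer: Add(Rational(7, 93), Mul(-6, I, Pow(6, Rational(1, 2)))) ≈ Add(0.075269, Mul(-14.697, I))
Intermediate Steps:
c = 5 (c = Add(7, -2) = 5)
Function('d')(L) = Pow(L, Rational(3, 2))
Function('H')(g) = Rational(1, 3) (Function('H')(g) = Pow(Add(5, -2), -1) = Pow(3, -1) = Rational(1, 3))
Add(Function('d')(-6), Mul(Function('H')(1), Mul(Add(-24, 17), Pow(Add(-23, -8), -1)))) = Add(Pow(-6, Rational(3, 2)), Mul(Rational(1, 3), Mul(Add(-24, 17), Pow(Add(-23, -8), -1)))) = Add(Mul(-6, I, Pow(6, Rational(1, 2))), Mul(Rational(1, 3), Mul(-7, Pow(-31, -1)))) = Add(Mul(-6, I, Pow(6, Rational(1, 2))), Mul(Rational(1, 3), Mul(-7, Rational(-1, 31)))) = Add(Mul(-6, I, Pow(6, Rational(1, 2))), Mul(Rational(1, 3), Rational(7, 31))) = Add(Mul(-6, I, Pow(6, Rational(1, 2))), Rational(7, 93)) = Add(Rational(7, 93), Mul(-6, I, Pow(6, Rational(1, 2))))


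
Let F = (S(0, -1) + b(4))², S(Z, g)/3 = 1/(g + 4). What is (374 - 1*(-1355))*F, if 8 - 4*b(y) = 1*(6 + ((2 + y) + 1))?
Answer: 1729/16 ≈ 108.06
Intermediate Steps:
b(y) = -¼ - y/4 (b(y) = 2 - (6 + ((2 + y) + 1))/4 = 2 - (6 + (3 + y))/4 = 2 - (9 + y)/4 = 2 + (-9/4 - y/4) = -¼ - y/4)
S(Z, g) = 3/(4 + g) (S(Z, g) = 3/(g + 4) = 3/(4 + g))
F = 1/16 (F = (3/(4 - 1) + (-¼ - ¼*4))² = (3/3 + (-¼ - 1))² = (3*(⅓) - 5/4)² = (1 - 5/4)² = (-¼)² = 1/16 ≈ 0.062500)
(374 - 1*(-1355))*F = (374 - 1*(-1355))*(1/16) = (374 + 1355)*(1/16) = 1729*(1/16) = 1729/16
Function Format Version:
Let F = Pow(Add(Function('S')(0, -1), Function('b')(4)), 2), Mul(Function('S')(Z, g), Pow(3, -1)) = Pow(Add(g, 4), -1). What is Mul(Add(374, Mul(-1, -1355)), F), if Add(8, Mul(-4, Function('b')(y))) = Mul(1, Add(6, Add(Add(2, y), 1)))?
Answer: Rational(1729, 16) ≈ 108.06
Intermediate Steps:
Function('b')(y) = Add(Rational(-1, 4), Mul(Rational(-1, 4), y)) (Function('b')(y) = Add(2, Mul(Rational(-1, 4), Mul(1, Add(6, Add(Add(2, y), 1))))) = Add(2, Mul(Rational(-1, 4), Mul(1, Add(6, Add(3, y))))) = Add(2, Mul(Rational(-1, 4), Mul(1, Add(9, y)))) = Add(2, Mul(Rational(-1, 4), Add(9, y))) = Add(2, Add(Rational(-9, 4), Mul(Rational(-1, 4), y))) = Add(Rational(-1, 4), Mul(Rational(-1, 4), y)))
Function('S')(Z, g) = Mul(3, Pow(Add(4, g), -1)) (Function('S')(Z, g) = Mul(3, Pow(Add(g, 4), -1)) = Mul(3, Pow(Add(4, g), -1)))
F = Rational(1, 16) (F = Pow(Add(Mul(3, Pow(Add(4, -1), -1)), Add(Rational(-1, 4), Mul(Rational(-1, 4), 4))), 2) = Pow(Add(Mul(3, Pow(3, -1)), Add(Rational(-1, 4), -1)), 2) = Pow(Add(Mul(3, Rational(1, 3)), Rational(-5, 4)), 2) = Pow(Add(1, Rational(-5, 4)), 2) = Pow(Rational(-1, 4), 2) = Rational(1, 16) ≈ 0.062500)
Mul(Add(374, Mul(-1, -1355)), F) = Mul(Add(374, Mul(-1, -1355)), Rational(1, 16)) = Mul(Add(374, 1355), Rational(1, 16)) = Mul(1729, Rational(1, 16)) = Rational(1729, 16)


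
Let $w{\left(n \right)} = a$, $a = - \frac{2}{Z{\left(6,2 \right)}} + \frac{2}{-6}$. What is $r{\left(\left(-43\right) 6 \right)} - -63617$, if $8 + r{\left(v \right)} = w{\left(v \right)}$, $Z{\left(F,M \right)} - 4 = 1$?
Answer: $\frac{954124}{15} \approx 63608.0$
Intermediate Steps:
$Z{\left(F,M \right)} = 5$ ($Z{\left(F,M \right)} = 4 + 1 = 5$)
$a = - \frac{11}{15}$ ($a = - \frac{2}{5} + \frac{2}{-6} = \left(-2\right) \frac{1}{5} + 2 \left(- \frac{1}{6}\right) = - \frac{2}{5} - \frac{1}{3} = - \frac{11}{15} \approx -0.73333$)
$w{\left(n \right)} = - \frac{11}{15}$
$r{\left(v \right)} = - \frac{131}{15}$ ($r{\left(v \right)} = -8 - \frac{11}{15} = - \frac{131}{15}$)
$r{\left(\left(-43\right) 6 \right)} - -63617 = - \frac{131}{15} - -63617 = - \frac{131}{15} + 63617 = \frac{954124}{15}$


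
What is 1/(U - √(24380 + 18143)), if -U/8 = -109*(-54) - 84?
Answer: -46416/2154402533 + √42523/2154402533 ≈ -2.1449e-5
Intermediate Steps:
U = -46416 (U = -8*(-109*(-54) - 84) = -8*(5886 - 84) = -8*5802 = -46416)
1/(U - √(24380 + 18143)) = 1/(-46416 - √(24380 + 18143)) = 1/(-46416 - √42523)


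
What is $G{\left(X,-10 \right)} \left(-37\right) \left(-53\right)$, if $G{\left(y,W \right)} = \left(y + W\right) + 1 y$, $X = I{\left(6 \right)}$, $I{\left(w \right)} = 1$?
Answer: $-15688$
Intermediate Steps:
$X = 1$
$G{\left(y,W \right)} = W + 2 y$ ($G{\left(y,W \right)} = \left(W + y\right) + y = W + 2 y$)
$G{\left(X,-10 \right)} \left(-37\right) \left(-53\right) = \left(-10 + 2 \cdot 1\right) \left(-37\right) \left(-53\right) = \left(-10 + 2\right) \left(-37\right) \left(-53\right) = \left(-8\right) \left(-37\right) \left(-53\right) = 296 \left(-53\right) = -15688$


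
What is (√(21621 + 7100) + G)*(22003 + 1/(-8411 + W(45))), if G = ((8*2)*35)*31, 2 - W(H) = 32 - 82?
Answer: 3192904599360/8359 + 183923076*√28721/8359 ≈ 3.8570e+8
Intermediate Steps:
W(H) = 52 (W(H) = 2 - (32 - 82) = 2 - 1*(-50) = 2 + 50 = 52)
G = 17360 (G = (16*35)*31 = 560*31 = 17360)
(√(21621 + 7100) + G)*(22003 + 1/(-8411 + W(45))) = (√(21621 + 7100) + 17360)*(22003 + 1/(-8411 + 52)) = (√28721 + 17360)*(22003 + 1/(-8359)) = (17360 + √28721)*(22003 - 1/8359) = (17360 + √28721)*(183923076/8359) = 3192904599360/8359 + 183923076*√28721/8359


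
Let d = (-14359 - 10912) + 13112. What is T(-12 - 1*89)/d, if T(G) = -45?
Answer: 5/1351 ≈ 0.0037010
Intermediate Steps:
d = -12159 (d = -25271 + 13112 = -12159)
T(-12 - 1*89)/d = -45/(-12159) = -45*(-1/12159) = 5/1351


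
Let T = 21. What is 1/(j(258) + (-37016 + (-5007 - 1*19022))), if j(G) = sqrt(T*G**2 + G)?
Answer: -61045/3725093923 - sqrt(1398102)/3725093923 ≈ -1.6705e-5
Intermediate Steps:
j(G) = sqrt(G + 21*G**2) (j(G) = sqrt(21*G**2 + G) = sqrt(G + 21*G**2))
1/(j(258) + (-37016 + (-5007 - 1*19022))) = 1/(sqrt(258*(1 + 21*258)) + (-37016 + (-5007 - 1*19022))) = 1/(sqrt(258*(1 + 5418)) + (-37016 + (-5007 - 19022))) = 1/(sqrt(258*5419) + (-37016 - 24029)) = 1/(sqrt(1398102) - 61045) = 1/(-61045 + sqrt(1398102))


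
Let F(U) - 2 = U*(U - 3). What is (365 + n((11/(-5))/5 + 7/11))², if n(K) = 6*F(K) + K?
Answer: 799513570500241/5719140625 ≈ 1.3980e+5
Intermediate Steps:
F(U) = 2 + U*(-3 + U) (F(U) = 2 + U*(U - 3) = 2 + U*(-3 + U))
n(K) = 12 - 17*K + 6*K² (n(K) = 6*(2 + K² - 3*K) + K = (12 - 18*K + 6*K²) + K = 12 - 17*K + 6*K²)
(365 + n((11/(-5))/5 + 7/11))² = (365 + (12 - 17*((11/(-5))/5 + 7/11) + 6*((11/(-5))/5 + 7/11)²))² = (365 + (12 - 17*((11*(-⅕))*(⅕) + 7*(1/11)) + 6*((11*(-⅕))*(⅕) + 7*(1/11))²))² = (365 + (12 - 17*(-11/5*⅕ + 7/11) + 6*(-11/5*⅕ + 7/11)²))² = (365 + (12 - 17*(-11/25 + 7/11) + 6*(-11/25 + 7/11)²))² = (365 + (12 - 17*54/275 + 6*(54/275)²))² = (365 + (12 - 918/275 + 6*(2916/75625)))² = (365 + (12 - 918/275 + 17496/75625))² = (365 + 672546/75625)² = (28275671/75625)² = 799513570500241/5719140625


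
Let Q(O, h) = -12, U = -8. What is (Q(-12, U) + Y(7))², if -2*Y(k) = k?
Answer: 961/4 ≈ 240.25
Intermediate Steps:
Y(k) = -k/2
(Q(-12, U) + Y(7))² = (-12 - ½*7)² = (-12 - 7/2)² = (-31/2)² = 961/4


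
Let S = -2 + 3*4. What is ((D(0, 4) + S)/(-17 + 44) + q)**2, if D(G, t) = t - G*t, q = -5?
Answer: 14641/729 ≈ 20.084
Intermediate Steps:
D(G, t) = t - G*t
S = 10 (S = -2 + 12 = 10)
((D(0, 4) + S)/(-17 + 44) + q)**2 = ((4*(1 - 1*0) + 10)/(-17 + 44) - 5)**2 = ((4*(1 + 0) + 10)/27 - 5)**2 = ((4*1 + 10)*(1/27) - 5)**2 = ((4 + 10)*(1/27) - 5)**2 = (14*(1/27) - 5)**2 = (14/27 - 5)**2 = (-121/27)**2 = 14641/729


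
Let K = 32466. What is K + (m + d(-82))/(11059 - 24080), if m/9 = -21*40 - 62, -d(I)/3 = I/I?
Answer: 422747907/13021 ≈ 32467.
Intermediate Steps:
d(I) = -3 (d(I) = -3*I/I = -3*1 = -3)
m = -8118 (m = 9*(-21*40 - 62) = 9*(-840 - 62) = 9*(-902) = -8118)
K + (m + d(-82))/(11059 - 24080) = 32466 + (-8118 - 3)/(11059 - 24080) = 32466 - 8121/(-13021) = 32466 - 8121*(-1/13021) = 32466 + 8121/13021 = 422747907/13021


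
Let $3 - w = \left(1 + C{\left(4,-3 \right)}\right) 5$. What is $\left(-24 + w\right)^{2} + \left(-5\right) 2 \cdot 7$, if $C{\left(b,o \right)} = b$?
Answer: $2046$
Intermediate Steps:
$w = -22$ ($w = 3 - \left(1 + 4\right) 5 = 3 - 5 \cdot 5 = 3 - 25 = -22$)
$\left(-24 + w\right)^{2} + \left(-5\right) 2 \cdot 7 = \left(-24 - 22\right)^{2} + \left(-5\right) 2 \cdot 7 = \left(-46\right)^{2} - 70 = 2116 - 70 = 2046$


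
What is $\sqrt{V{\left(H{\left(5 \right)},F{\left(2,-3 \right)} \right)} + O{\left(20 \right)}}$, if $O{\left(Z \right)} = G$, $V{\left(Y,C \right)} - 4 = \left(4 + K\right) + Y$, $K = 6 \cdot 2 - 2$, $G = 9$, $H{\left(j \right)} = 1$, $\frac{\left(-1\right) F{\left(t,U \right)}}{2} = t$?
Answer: $2 \sqrt{7} \approx 5.2915$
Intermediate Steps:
$F{\left(t,U \right)} = - 2 t$
$K = 10$ ($K = 12 - 2 = 10$)
$V{\left(Y,C \right)} = 18 + Y$ ($V{\left(Y,C \right)} = 4 + \left(\left(4 + 10\right) + Y\right) = 4 + \left(14 + Y\right) = 18 + Y$)
$O{\left(Z \right)} = 9$
$\sqrt{V{\left(H{\left(5 \right)},F{\left(2,-3 \right)} \right)} + O{\left(20 \right)}} = \sqrt{\left(18 + 1\right) + 9} = \sqrt{19 + 9} = \sqrt{28} = 2 \sqrt{7}$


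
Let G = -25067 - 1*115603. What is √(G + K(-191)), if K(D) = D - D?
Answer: 3*I*√15630 ≈ 375.06*I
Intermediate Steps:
K(D) = 0
G = -140670 (G = -25067 - 115603 = -140670)
√(G + K(-191)) = √(-140670 + 0) = √(-140670) = 3*I*√15630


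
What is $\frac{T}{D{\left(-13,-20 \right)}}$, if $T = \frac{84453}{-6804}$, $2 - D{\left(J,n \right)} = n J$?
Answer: $\frac{28151}{585144} \approx 0.04811$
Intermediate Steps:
$D{\left(J,n \right)} = 2 - J n$ ($D{\left(J,n \right)} = 2 - n J = 2 - J n$)
$T = - \frac{28151}{2268}$ ($T = 84453 \left(- \frac{1}{6804}\right) = - \frac{28151}{2268} \approx -12.412$)
$\frac{T}{D{\left(-13,-20 \right)}} = - \frac{28151}{2268 \left(2 - \left(-13\right) \left(-20\right)\right)} = - \frac{28151}{2268 \left(2 - 260\right)} = - \frac{28151}{2268 \left(-258\right)} = \left(- \frac{28151}{2268}\right) \left(- \frac{1}{258}\right) = \frac{28151}{585144}$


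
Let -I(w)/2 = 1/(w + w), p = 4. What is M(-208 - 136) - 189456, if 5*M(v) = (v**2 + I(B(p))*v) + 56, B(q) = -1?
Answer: -829232/5 ≈ -1.6585e+5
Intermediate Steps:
I(w) = -1/w (I(w) = -2/(w + w) = -2*1/(2*w) = -1/w)
M(v) = 56/5 + v/5 + v**2/5 (M(v) = ((v**2 + (-1/(-1))*v) + 56)/5 = ((v**2 + (-1*(-1))*v) + 56)/5 = ((v**2 + 1*v) + 56)/5 = ((v**2 + v) + 56)/5 = ((v + v**2) + 56)/5 = (56 + v + v**2)/5 = 56/5 + v/5 + v**2/5)
M(-208 - 136) - 189456 = (56/5 + (-208 - 136)/5 + (-208 - 136)**2/5) - 189456 = (56/5 + (1/5)*(-344) + (1/5)*(-344)**2) - 189456 = (56/5 - 344/5 + (1/5)*118336) - 189456 = (56/5 - 344/5 + 118336/5) - 189456 = 118048/5 - 189456 = -829232/5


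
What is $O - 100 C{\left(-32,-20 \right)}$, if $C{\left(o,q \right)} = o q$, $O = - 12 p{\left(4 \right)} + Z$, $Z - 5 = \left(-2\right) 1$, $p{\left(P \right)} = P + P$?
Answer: $-64093$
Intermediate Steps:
$p{\left(P \right)} = 2 P$
$Z = 3$ ($Z = 5 - 2 = 3$)
$O = -93$ ($O = - 12 \cdot 2 \cdot 4 + 3 = \left(-12\right) 8 + 3 = -96 + 3 = -93$)
$O - 100 C{\left(-32,-20 \right)} = -93 - 100 \left(\left(-32\right) \left(-20\right)\right) = -93 - 64000 = -64093$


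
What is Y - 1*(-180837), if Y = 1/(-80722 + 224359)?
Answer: 25974884170/143637 ≈ 1.8084e+5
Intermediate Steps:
Y = 1/143637 ≈ 6.9620e-6
Y - 1*(-180837) = 1/143637 - 1*(-180837) = 1/143637 + 180837 = 25974884170/143637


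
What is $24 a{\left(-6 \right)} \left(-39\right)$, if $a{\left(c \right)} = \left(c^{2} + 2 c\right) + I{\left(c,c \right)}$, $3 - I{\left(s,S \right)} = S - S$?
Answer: $-25272$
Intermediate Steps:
$I{\left(s,S \right)} = 3$ ($I{\left(s,S \right)} = 3 - \left(S - S\right) = 3 - 0 = 3 + 0 = 3$)
$a{\left(c \right)} = 3 + c^{2} + 2 c$ ($a{\left(c \right)} = \left(c^{2} + 2 c\right) + 3 = 3 + c^{2} + 2 c$)
$24 a{\left(-6 \right)} \left(-39\right) = 24 \left(3 + \left(-6\right)^{2} + 2 \left(-6\right)\right) \left(-39\right) = 24 \left(3 + 36 - 12\right) \left(-39\right) = 24 \cdot 27 \left(-39\right) = 648 \left(-39\right) = -25272$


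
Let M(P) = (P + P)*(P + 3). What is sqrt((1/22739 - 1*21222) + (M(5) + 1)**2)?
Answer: I*sqrt(7580647733242)/22739 ≈ 121.08*I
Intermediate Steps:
M(P) = 2*P*(3 + P) (M(P) = (2*P)*(3 + P) = 2*P*(3 + P))
sqrt((1/22739 - 1*21222) + (M(5) + 1)**2) = sqrt((1/22739 - 1*21222) + (2*5*(3 + 5) + 1)**2) = sqrt((1/22739 - 21222) + (2*5*8 + 1)**2) = sqrt(-482567057/22739 + (80 + 1)**2) = sqrt(-482567057/22739 + 81**2) = sqrt(-482567057/22739 + 6561) = sqrt(-333376478/22739) = I*sqrt(7580647733242)/22739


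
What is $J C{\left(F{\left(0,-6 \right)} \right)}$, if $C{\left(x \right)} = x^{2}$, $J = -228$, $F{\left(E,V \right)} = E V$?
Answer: $0$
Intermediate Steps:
$J C{\left(F{\left(0,-6 \right)} \right)} = - 228 \left(0 \left(-6\right)\right)^{2} = - 228 \cdot 0^{2} = \left(-228\right) 0 = 0$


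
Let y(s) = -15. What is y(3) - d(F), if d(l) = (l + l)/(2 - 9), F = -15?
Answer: -135/7 ≈ -19.286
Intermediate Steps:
d(l) = -2*l/7 (d(l) = (2*l)/(-7) = (2*l)*(-1/7) = -2*l/7)
y(3) - d(F) = -15 - (-2)*(-15)/7 = -15 - 1*30/7 = -15 - 30/7 = -135/7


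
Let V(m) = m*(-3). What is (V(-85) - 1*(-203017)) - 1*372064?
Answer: -168792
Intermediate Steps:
V(m) = -3*m
(V(-85) - 1*(-203017)) - 1*372064 = (-3*(-85) - 1*(-203017)) - 1*372064 = (255 + 203017) - 372064 = 203272 - 372064 = -168792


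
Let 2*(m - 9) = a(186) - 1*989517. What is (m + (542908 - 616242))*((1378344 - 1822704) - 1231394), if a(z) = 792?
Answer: 951304598875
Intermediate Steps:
m = -988707/2 (m = 9 + (792 - 1*989517)/2 = 9 + (792 - 989517)/2 = 9 + (1/2)*(-988725) = 9 - 988725/2 = -988707/2 ≈ -4.9435e+5)
(m + (542908 - 616242))*((1378344 - 1822704) - 1231394) = (-988707/2 + (542908 - 616242))*((1378344 - 1822704) - 1231394) = (-988707/2 - 73334)*(-444360 - 1231394) = -1135375/2*(-1675754) = 951304598875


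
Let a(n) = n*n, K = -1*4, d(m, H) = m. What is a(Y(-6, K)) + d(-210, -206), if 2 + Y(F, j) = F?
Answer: -146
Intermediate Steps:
K = -4
Y(F, j) = -2 + F
a(n) = n²
a(Y(-6, K)) + d(-210, -206) = (-2 - 6)² - 210 = (-8)² - 210 = 64 - 210 = -146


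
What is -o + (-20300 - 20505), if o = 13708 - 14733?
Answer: -39780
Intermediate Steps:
o = -1025
-o + (-20300 - 20505) = -1*(-1025) + (-20300 - 20505) = 1025 - 40805 = -39780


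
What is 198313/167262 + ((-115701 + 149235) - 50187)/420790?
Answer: 20165678296/17595544245 ≈ 1.1461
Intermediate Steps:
198313/167262 + ((-115701 + 149235) - 50187)/420790 = 198313*(1/167262) + (33534 - 50187)*(1/420790) = 198313/167262 - 16653*1/420790 = 198313/167262 - 16653/420790 = 20165678296/17595544245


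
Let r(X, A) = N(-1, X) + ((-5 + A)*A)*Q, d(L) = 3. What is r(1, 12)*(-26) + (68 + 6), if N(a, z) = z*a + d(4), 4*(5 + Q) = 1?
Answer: 10396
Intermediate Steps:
Q = -19/4 (Q = -5 + (¼)*1 = -5 + ¼ = -19/4 ≈ -4.7500)
N(a, z) = 3 + a*z (N(a, z) = z*a + 3 = a*z + 3 = 3 + a*z)
r(X, A) = 3 - X - 19*A*(-5 + A)/4 (r(X, A) = (3 - X) + ((-5 + A)*A)*(-19/4) = (3 - X) + (A*(-5 + A))*(-19/4) = (3 - X) - 19*A*(-5 + A)/4 = 3 - X - 19*A*(-5 + A)/4)
r(1, 12)*(-26) + (68 + 6) = (3 - 1*1 - 19/4*12² + (95/4)*12)*(-26) + (68 + 6) = (3 - 1 - 19/4*144 + 285)*(-26) + 74 = (3 - 1 - 684 + 285)*(-26) + 74 = -397*(-26) + 74 = 10322 + 74 = 10396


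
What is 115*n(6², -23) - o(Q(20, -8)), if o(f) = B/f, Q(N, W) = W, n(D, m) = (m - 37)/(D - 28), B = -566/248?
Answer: -855883/992 ≈ -862.79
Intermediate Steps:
B = -283/124 (B = -566*1/248 = -283/124 ≈ -2.2823)
n(D, m) = (-37 + m)/(-28 + D)
o(f) = -283/(124*f)
115*n(6², -23) - o(Q(20, -8)) = 115*((-37 - 23)/(-28 + 6²)) - (-283)/(124*(-8)) = 115*(-60/(-28 + 36)) - (-283)*(-1)/(124*8) = 115*(-60/8) - 1*283/992 = 115*((⅛)*(-60)) - 283/992 = 115*(-15/2) - 283/992 = -1725/2 - 283/992 = -855883/992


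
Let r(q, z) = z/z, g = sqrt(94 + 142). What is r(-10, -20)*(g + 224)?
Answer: 224 + 2*sqrt(59) ≈ 239.36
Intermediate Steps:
g = 2*sqrt(59) (g = sqrt(236) = 2*sqrt(59) ≈ 15.362)
r(q, z) = 1
r(-10, -20)*(g + 224) = 1*(2*sqrt(59) + 224) = 1*(224 + 2*sqrt(59)) = 224 + 2*sqrt(59)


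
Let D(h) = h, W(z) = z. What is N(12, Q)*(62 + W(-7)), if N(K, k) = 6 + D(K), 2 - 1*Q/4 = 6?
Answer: 990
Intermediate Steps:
Q = -16 (Q = 8 - 4*6 = 8 - 24 = -16)
N(K, k) = 6 + K
N(12, Q)*(62 + W(-7)) = (6 + 12)*(62 - 7) = 18*55 = 990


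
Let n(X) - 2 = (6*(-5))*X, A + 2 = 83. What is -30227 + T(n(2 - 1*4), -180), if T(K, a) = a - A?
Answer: -30488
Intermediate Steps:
A = 81 (A = -2 + 83 = 81)
n(X) = 2 - 30*X (n(X) = 2 + (6*(-5))*X = 2 - 30*X)
T(K, a) = -81 + a (T(K, a) = a - 1*81 = a - 81 = -81 + a)
-30227 + T(n(2 - 1*4), -180) = -30227 + (-81 - 180) = -30227 - 261 = -30488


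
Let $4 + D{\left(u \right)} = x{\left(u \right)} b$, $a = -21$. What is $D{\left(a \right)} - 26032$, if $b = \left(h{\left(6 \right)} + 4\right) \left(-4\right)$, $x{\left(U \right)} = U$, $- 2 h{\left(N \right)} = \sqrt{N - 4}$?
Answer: $-25700 - 42 \sqrt{2} \approx -25759.0$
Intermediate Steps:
$h{\left(N \right)} = - \frac{\sqrt{-4 + N}}{2}$ ($h{\left(N \right)} = - \frac{\sqrt{N - 4}}{2} = - \frac{\sqrt{-4 + N}}{2}$)
$b = -16 + 2 \sqrt{2}$ ($b = \left(- \frac{\sqrt{-4 + 6}}{2} + 4\right) \left(-4\right) = \left(- \frac{\sqrt{2}}{2} + 4\right) \left(-4\right) = \left(4 - \frac{\sqrt{2}}{2}\right) \left(-4\right) = -16 + 2 \sqrt{2} \approx -13.172$)
$D{\left(u \right)} = -4 + u \left(-16 + 2 \sqrt{2}\right)$
$D{\left(a \right)} - 26032 = \left(-4 - - 42 \left(8 - \sqrt{2}\right)\right) - 26032 = \left(-4 + \left(336 - 42 \sqrt{2}\right)\right) - 26032 = \left(332 - 42 \sqrt{2}\right) - 26032 = -25700 - 42 \sqrt{2}$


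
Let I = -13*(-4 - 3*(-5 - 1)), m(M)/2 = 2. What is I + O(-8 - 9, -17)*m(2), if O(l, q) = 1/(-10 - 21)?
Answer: -5646/31 ≈ -182.13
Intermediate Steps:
m(M) = 4 (m(M) = 2*2 = 4)
I = -182 (I = -13*(-4 - 3*(-6)) = -13*(-4 + 18) = -13*14 = -182)
O(l, q) = -1/31 (O(l, q) = 1/(-31) = -1/31)
I + O(-8 - 9, -17)*m(2) = -182 - 1/31*4 = -182 - 4/31 = -5646/31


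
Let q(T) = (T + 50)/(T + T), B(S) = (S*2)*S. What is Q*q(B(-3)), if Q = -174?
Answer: -986/3 ≈ -328.67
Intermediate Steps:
B(S) = 2*S² (B(S) = (2*S)*S = 2*S²)
q(T) = (50 + T)/(2*T) (q(T) = (50 + T)/((2*T)) = (50 + T)*(1/(2*T)) = (50 + T)/(2*T))
Q*q(B(-3)) = -87*(50 + 2*(-3)²)/(2*(-3)²) = -87*(50 + 2*9)/(2*9) = -87*(50 + 18)/18 = -87*68/18 = -174*17/9 = -986/3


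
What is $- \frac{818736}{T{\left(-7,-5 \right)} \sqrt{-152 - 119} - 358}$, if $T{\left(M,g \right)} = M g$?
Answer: $\frac{293107488}{460139} + \frac{28655760 i \sqrt{271}}{460139} \approx 637.0 + 1025.2 i$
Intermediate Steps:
$- \frac{818736}{T{\left(-7,-5 \right)} \sqrt{-152 - 119} - 358} = - \frac{818736}{\left(-7\right) \left(-5\right) \sqrt{-152 - 119} - 358} = - \frac{818736}{35 \sqrt{-271} - 358} = - \frac{818736}{35 i \sqrt{271} - 358} = - \frac{818736}{-358 + 35 i \sqrt{271}}$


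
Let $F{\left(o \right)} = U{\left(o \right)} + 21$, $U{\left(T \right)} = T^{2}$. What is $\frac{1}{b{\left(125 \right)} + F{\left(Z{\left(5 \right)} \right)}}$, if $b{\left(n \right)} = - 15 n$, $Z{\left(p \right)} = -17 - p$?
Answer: $- \frac{1}{1370} \approx -0.00072993$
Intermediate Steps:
$F{\left(o \right)} = 21 + o^{2}$ ($F{\left(o \right)} = o^{2} + 21 = 21 + o^{2}$)
$\frac{1}{b{\left(125 \right)} + F{\left(Z{\left(5 \right)} \right)}} = \frac{1}{\left(-15\right) 125 + \left(21 + \left(-17 - 5\right)^{2}\right)} = \frac{1}{-1875 + \left(21 + \left(-17 - 5\right)^{2}\right)} = \frac{1}{-1875 + \left(21 + \left(-22\right)^{2}\right)} = \frac{1}{-1875 + \left(21 + 484\right)} = \frac{1}{-1875 + 505} = \frac{1}{-1370} = - \frac{1}{1370}$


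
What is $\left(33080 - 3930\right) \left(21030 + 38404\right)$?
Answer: $1732501100$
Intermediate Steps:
$\left(33080 - 3930\right) \left(21030 + 38404\right) = 29150 \cdot 59434 = 1732501100$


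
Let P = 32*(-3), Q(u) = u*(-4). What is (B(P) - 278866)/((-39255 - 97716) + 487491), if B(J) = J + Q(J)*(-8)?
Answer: -141017/175260 ≈ -0.80462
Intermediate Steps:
Q(u) = -4*u
P = -96
B(J) = 33*J (B(J) = J - 4*J*(-8) = J + 32*J = 33*J)
(B(P) - 278866)/((-39255 - 97716) + 487491) = (33*(-96) - 278866)/((-39255 - 97716) + 487491) = (-3168 - 278866)/(-136971 + 487491) = -282034/350520 = -282034*1/350520 = -141017/175260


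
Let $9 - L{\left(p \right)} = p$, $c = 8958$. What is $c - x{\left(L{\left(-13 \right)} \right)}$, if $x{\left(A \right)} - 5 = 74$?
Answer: $8879$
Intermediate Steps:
$L{\left(p \right)} = 9 - p$
$x{\left(A \right)} = 79$ ($x{\left(A \right)} = 5 + 74 = 79$)
$c - x{\left(L{\left(-13 \right)} \right)} = 8958 - 79 = 8879$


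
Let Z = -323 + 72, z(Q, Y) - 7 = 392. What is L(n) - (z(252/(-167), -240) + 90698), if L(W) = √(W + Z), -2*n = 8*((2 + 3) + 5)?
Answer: -91097 + I*√291 ≈ -91097.0 + 17.059*I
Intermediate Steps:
z(Q, Y) = 399 (z(Q, Y) = 7 + 392 = 399)
n = -40 (n = -4*((2 + 3) + 5) = -4*(5 + 5) = -4*10 = -½*80 = -40)
Z = -251
L(W) = √(-251 + W) (L(W) = √(W - 251) = √(-251 + W))
L(n) - (z(252/(-167), -240) + 90698) = √(-251 - 40) - (399 + 90698) = √(-291) - 1*91097 = I*√291 - 91097 = -91097 + I*√291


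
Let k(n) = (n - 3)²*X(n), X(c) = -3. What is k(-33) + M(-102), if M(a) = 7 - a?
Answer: -3779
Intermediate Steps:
k(n) = -3*(-3 + n)² (k(n) = (n - 3)²*(-3) = (-3 + n)²*(-3) = -3*(-3 + n)²)
k(-33) + M(-102) = -3*(-3 - 33)² + (7 - 1*(-102)) = -3*(-36)² + (7 + 102) = -3*1296 + 109 = -3888 + 109 = -3779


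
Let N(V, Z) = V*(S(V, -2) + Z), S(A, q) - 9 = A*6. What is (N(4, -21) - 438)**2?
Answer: 152100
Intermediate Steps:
S(A, q) = 9 + 6*A (S(A, q) = 9 + A*6 = 9 + 6*A)
N(V, Z) = V*(9 + Z + 6*V) (N(V, Z) = V*((9 + 6*V) + Z) = V*(9 + Z + 6*V))
(N(4, -21) - 438)**2 = (4*(9 - 21 + 6*4) - 438)**2 = (4*(9 - 21 + 24) - 438)**2 = (4*12 - 438)**2 = (48 - 438)**2 = (-390)**2 = 152100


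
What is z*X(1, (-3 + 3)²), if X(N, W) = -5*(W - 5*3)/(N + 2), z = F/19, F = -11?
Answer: -275/19 ≈ -14.474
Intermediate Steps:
z = -11/19 ≈ -0.57895
X(N, W) = -5*(-15 + W)/(2 + N) (X(N, W) = -5*(W - 15)/(2 + N) = -5*(-15 + W)/(2 + N))
z*X(1, (-3 + 3)²) = -55*(15 - (-3 + 3)²)/(19*(2 + 1)) = -55*(15 - 1*0²)/(19*3) = -55*(15 - 1*0)/(19*3) = -55*(15 + 0)/(19*3) = -55*15/(19*3) = -11/19*25 = -275/19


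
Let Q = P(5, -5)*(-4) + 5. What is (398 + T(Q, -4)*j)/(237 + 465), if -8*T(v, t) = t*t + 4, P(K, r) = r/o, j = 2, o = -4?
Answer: 131/234 ≈ 0.55983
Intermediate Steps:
P(K, r) = -r/4 (P(K, r) = r/(-4) = r*(-¼) = -r/4)
Q = 0 (Q = -¼*(-5)*(-4) + 5 = (5/4)*(-4) + 5 = -5 + 5 = 0)
T(v, t) = -½ - t²/8 (T(v, t) = -(t*t + 4)/8 = -(t² + 4)/8 = -(4 + t²)/8 = -½ - t²/8)
(398 + T(Q, -4)*j)/(237 + 465) = (398 + (-½ - ⅛*(-4)²)*2)/(237 + 465) = (398 + (-½ - ⅛*16)*2)/702 = (398 + (-½ - 2)*2)*(1/702) = (398 - 5/2*2)*(1/702) = (398 - 5)*(1/702) = 393*(1/702) = 131/234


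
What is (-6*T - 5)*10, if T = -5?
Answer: 250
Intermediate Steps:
(-6*T - 5)*10 = (-6*(-5) - 5)*10 = (30 - 5)*10 = 25*10 = 250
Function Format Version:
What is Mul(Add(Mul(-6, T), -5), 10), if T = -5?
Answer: 250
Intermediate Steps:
Mul(Add(Mul(-6, T), -5), 10) = Mul(Add(Mul(-6, -5), -5), 10) = Mul(Add(30, -5), 10) = Mul(25, 10) = 250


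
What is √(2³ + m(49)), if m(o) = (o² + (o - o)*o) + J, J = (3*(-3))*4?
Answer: √2373 ≈ 48.713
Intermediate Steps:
J = -36 (J = -9*4 = -36)
m(o) = -36 + o² (m(o) = (o² + (o - o)*o) - 36 = (o² + 0*o) - 36 = (o² + 0) - 36 = o² - 36 = -36 + o²)
√(2³ + m(49)) = √(2³ + (-36 + 49²)) = √(8 + (-36 + 2401)) = √(8 + 2365) = √2373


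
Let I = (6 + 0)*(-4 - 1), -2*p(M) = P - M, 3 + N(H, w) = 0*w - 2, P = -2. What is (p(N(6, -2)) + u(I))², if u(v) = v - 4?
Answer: 5041/4 ≈ 1260.3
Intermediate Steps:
N(H, w) = -5 (N(H, w) = -3 + (0*w - 2) = -3 + (0 - 2) = -3 - 2 = -5)
p(M) = 1 + M/2 (p(M) = -(-2 - M)/2 = 1 + M/2)
I = -30 (I = 6*(-5) = -30)
u(v) = -4 + v
(p(N(6, -2)) + u(I))² = ((1 + (½)*(-5)) + (-4 - 30))² = ((1 - 5/2) - 34)² = (-3/2 - 34)² = (-71/2)² = 5041/4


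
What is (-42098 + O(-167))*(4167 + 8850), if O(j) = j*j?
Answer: -184958553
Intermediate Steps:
O(j) = j²
(-42098 + O(-167))*(4167 + 8850) = (-42098 + (-167)²)*(4167 + 8850) = (-42098 + 27889)*13017 = -14209*13017 = -184958553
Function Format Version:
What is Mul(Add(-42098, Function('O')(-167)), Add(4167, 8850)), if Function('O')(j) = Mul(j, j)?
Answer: -184958553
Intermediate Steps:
Function('O')(j) = Pow(j, 2)
Mul(Add(-42098, Function('O')(-167)), Add(4167, 8850)) = Mul(Add(-42098, Pow(-167, 2)), Add(4167, 8850)) = Mul(Add(-42098, 27889), 13017) = Mul(-14209, 13017) = -184958553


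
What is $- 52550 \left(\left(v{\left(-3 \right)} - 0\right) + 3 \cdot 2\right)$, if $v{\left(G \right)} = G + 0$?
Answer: $-157650$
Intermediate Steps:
$v{\left(G \right)} = G$
$- 52550 \left(\left(v{\left(-3 \right)} - 0\right) + 3 \cdot 2\right) = - 52550 \left(\left(-3 - 0\right) + 3 \cdot 2\right) = - 52550 \left(\left(-3 + 0\right) + 6\right) = - 52550 \left(-3 + 6\right) = \left(-52550\right) 3 = -157650$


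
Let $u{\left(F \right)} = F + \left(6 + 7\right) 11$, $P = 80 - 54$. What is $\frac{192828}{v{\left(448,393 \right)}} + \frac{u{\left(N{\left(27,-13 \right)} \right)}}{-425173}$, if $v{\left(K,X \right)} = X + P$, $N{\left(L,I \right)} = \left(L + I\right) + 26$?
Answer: $\frac{81985182567}{178147487} \approx 460.21$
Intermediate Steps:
$P = 26$ ($P = 80 - 54 = 26$)
$N{\left(L,I \right)} = 26 + I + L$ ($N{\left(L,I \right)} = \left(I + L\right) + 26 = 26 + I + L$)
$u{\left(F \right)} = 143 + F$ ($u{\left(F \right)} = F + 13 \cdot 11 = F + 143 = 143 + F$)
$v{\left(K,X \right)} = 26 + X$ ($v{\left(K,X \right)} = X + 26 = 26 + X$)
$\frac{192828}{v{\left(448,393 \right)}} + \frac{u{\left(N{\left(27,-13 \right)} \right)}}{-425173} = \frac{192828}{26 + 393} + \frac{143 + \left(26 - 13 + 27\right)}{-425173} = \frac{192828}{419} + \left(143 + 40\right) \left(- \frac{1}{425173}\right) = 192828 \cdot \frac{1}{419} + 183 \left(- \frac{1}{425173}\right) = \frac{192828}{419} - \frac{183}{425173} = \frac{81985182567}{178147487}$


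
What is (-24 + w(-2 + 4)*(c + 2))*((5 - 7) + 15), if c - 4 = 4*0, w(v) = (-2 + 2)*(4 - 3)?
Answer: -312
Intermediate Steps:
w(v) = 0 (w(v) = 0*1 = 0)
c = 4 (c = 4 + 4*0 = 4 + 0 = 4)
(-24 + w(-2 + 4)*(c + 2))*((5 - 7) + 15) = (-24 + 0*(4 + 2))*((5 - 7) + 15) = (-24 + 0*6)*(-2 + 15) = (-24 + 0)*13 = -24*13 = -312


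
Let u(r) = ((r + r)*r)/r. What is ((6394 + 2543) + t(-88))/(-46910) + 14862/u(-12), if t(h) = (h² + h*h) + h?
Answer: -58146709/93820 ≈ -619.77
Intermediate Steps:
t(h) = h + 2*h² (t(h) = (h² + h²) + h = 2*h² + h = h + 2*h²)
u(r) = 2*r (u(r) = ((2*r)*r)/r = (2*r²)/r = 2*r)
((6394 + 2543) + t(-88))/(-46910) + 14862/u(-12) = ((6394 + 2543) - 88*(1 + 2*(-88)))/(-46910) + 14862/((2*(-12))) = (8937 - 88*(1 - 176))*(-1/46910) + 14862/(-24) = (8937 - 88*(-175))*(-1/46910) + 14862*(-1/24) = (8937 + 15400)*(-1/46910) - 2477/4 = 24337*(-1/46910) - 2477/4 = -24337/46910 - 2477/4 = -58146709/93820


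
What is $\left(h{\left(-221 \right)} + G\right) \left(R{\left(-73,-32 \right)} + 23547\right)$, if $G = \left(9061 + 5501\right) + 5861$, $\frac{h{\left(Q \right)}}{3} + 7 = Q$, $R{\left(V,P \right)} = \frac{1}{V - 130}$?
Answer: $\frac{94353209560}{203} \approx 4.6479 \cdot 10^{8}$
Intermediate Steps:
$R{\left(V,P \right)} = \frac{1}{-130 + V}$
$h{\left(Q \right)} = -21 + 3 Q$
$G = 20423$ ($G = 14562 + 5861 = 20423$)
$\left(h{\left(-221 \right)} + G\right) \left(R{\left(-73,-32 \right)} + 23547\right) = \left(\left(-21 + 3 \left(-221\right)\right) + 20423\right) \left(\frac{1}{-130 - 73} + 23547\right) = \left(\left(-21 - 663\right) + 20423\right) \left(\frac{1}{-203} + 23547\right) = \left(-684 + 20423\right) \left(- \frac{1}{203} + 23547\right) = 19739 \cdot \frac{4780040}{203} = \frac{94353209560}{203}$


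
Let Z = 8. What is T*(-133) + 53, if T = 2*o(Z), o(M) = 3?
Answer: -745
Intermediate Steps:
T = 6 (T = 2*3 = 6)
T*(-133) + 53 = 6*(-133) + 53 = -798 + 53 = -745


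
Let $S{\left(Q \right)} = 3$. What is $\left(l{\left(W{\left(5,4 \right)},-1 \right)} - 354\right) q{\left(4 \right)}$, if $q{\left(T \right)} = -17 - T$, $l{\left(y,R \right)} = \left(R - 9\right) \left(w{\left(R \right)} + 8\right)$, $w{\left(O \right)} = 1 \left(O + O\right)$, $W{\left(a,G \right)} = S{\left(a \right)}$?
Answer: $8694$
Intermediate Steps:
$W{\left(a,G \right)} = 3$
$w{\left(O \right)} = 2 O$ ($w{\left(O \right)} = 1 \cdot 2 O = 2 O$)
$l{\left(y,R \right)} = \left(-9 + R\right) \left(8 + 2 R\right)$ ($l{\left(y,R \right)} = \left(R - 9\right) \left(2 R + 8\right) = \left(-9 + R\right) \left(8 + 2 R\right)$)
$\left(l{\left(W{\left(5,4 \right)},-1 \right)} - 354\right) q{\left(4 \right)} = \left(\left(-72 - -10 + 2 \left(-1\right)^{2}\right) - 354\right) \left(-17 - 4\right) = \left(\left(-72 + 10 + 2 \cdot 1\right) - 354\right) \left(-17 - 4\right) = \left(\left(-72 + 10 + 2\right) - 354\right) \left(-21\right) = \left(-60 - 354\right) \left(-21\right) = \left(-414\right) \left(-21\right) = 8694$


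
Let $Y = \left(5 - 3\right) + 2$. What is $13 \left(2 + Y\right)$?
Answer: $78$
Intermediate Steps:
$Y = 4$ ($Y = 2 + 2 = 4$)
$13 \left(2 + Y\right) = 13 \left(2 + 4\right) = 13 \cdot 6 = 78$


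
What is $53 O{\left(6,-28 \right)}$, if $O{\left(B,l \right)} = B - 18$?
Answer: $-636$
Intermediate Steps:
$O{\left(B,l \right)} = -18 + B$
$53 O{\left(6,-28 \right)} = 53 \left(-18 + 6\right) = 53 \left(-12\right) = -636$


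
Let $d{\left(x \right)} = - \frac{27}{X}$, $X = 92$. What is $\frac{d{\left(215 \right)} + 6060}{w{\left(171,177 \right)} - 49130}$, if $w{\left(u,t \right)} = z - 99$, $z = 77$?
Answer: $- \frac{185831}{1507328} \approx -0.12329$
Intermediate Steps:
$w{\left(u,t \right)} = -22$ ($w{\left(u,t \right)} = 77 - 99 = -22$)
$d{\left(x \right)} = - \frac{27}{92}$
$\frac{d{\left(215 \right)} + 6060}{w{\left(171,177 \right)} - 49130} = \frac{- \frac{27}{92} + 6060}{-22 - 49130} = \frac{557493}{92 \left(-49152\right)} = \frac{557493}{92} \left(- \frac{1}{49152}\right) = - \frac{185831}{1507328}$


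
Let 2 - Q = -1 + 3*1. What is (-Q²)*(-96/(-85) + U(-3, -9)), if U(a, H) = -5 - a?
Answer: 0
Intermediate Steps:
Q = 0 (Q = 2 - (-1 + 3*1) = 2 - (-1 + 3) = 2 - 1*2 = 2 - 2 = 0)
(-Q²)*(-96/(-85) + U(-3, -9)) = (-1*0²)*(-96/(-85) + (-5 - 1*(-3))) = (-1*0)*(-96*(-1/85) + (-5 + 3)) = 0*(96/85 - 2) = 0*(-74/85) = 0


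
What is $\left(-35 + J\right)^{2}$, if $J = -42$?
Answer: $5929$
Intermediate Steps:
$\left(-35 + J\right)^{2} = \left(-35 - 42\right)^{2} = \left(-77\right)^{2} = 5929$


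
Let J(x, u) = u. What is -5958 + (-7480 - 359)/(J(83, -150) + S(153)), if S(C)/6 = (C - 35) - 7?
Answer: -1027389/172 ≈ -5973.2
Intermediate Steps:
S(C) = -252 + 6*C (S(C) = 6*((C - 35) - 7) = 6*((-35 + C) - 7) = 6*(-42 + C) = -252 + 6*C)
-5958 + (-7480 - 359)/(J(83, -150) + S(153)) = -5958 + (-7480 - 359)/(-150 + (-252 + 6*153)) = -5958 - 7839/(-150 + (-252 + 918)) = -5958 - 7839/(-150 + 666) = -5958 - 7839/516 = -5958 - 7839*1/516 = -5958 - 2613/172 = -1027389/172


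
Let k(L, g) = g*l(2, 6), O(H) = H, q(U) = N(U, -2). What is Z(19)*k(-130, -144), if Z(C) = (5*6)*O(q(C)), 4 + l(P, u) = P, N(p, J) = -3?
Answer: -25920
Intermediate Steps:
q(U) = -3
l(P, u) = -4 + P
k(L, g) = -2*g (k(L, g) = g*(-4 + 2) = g*(-2) = -2*g)
Z(C) = -90 (Z(C) = (5*6)*(-3) = 30*(-3) = -90)
Z(19)*k(-130, -144) = -(-180)*(-144) = -90*288 = -25920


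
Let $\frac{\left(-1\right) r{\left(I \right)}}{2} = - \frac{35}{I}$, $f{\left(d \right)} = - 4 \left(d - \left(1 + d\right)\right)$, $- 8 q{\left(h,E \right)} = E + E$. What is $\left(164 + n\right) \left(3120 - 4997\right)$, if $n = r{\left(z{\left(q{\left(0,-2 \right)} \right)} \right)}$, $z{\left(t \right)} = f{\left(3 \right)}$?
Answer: $- \frac{681351}{2} \approx -3.4068 \cdot 10^{5}$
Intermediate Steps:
$q{\left(h,E \right)} = - \frac{E}{4}$ ($q{\left(h,E \right)} = - \frac{E + E}{8} = - \frac{2 E}{8} = - \frac{E}{4}$)
$f{\left(d \right)} = 4$ ($f{\left(d \right)} = \left(-4\right) \left(-1\right) = 4$)
$z{\left(t \right)} = 4$
$r{\left(I \right)} = \frac{70}{I}$ ($r{\left(I \right)} = - 2 \left(- \frac{35}{I}\right) = \frac{70}{I}$)
$n = \frac{35}{2}$ ($n = \frac{70}{4} = 70 \cdot \frac{1}{4} = \frac{35}{2} \approx 17.5$)
$\left(164 + n\right) \left(3120 - 4997\right) = \left(164 + \frac{35}{2}\right) \left(3120 - 4997\right) = \frac{363}{2} \left(-1877\right) = - \frac{681351}{2}$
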